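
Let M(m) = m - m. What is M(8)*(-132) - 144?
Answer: -144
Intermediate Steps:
M(m) = 0
M(8)*(-132) - 144 = 0*(-132) - 144 = 0 - 144 = -144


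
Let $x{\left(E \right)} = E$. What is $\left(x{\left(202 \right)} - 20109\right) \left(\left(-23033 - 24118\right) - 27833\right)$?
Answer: $1492706488$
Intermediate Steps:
$\left(x{\left(202 \right)} - 20109\right) \left(\left(-23033 - 24118\right) - 27833\right) = \left(202 - 20109\right) \left(\left(-23033 - 24118\right) - 27833\right) = - 19907 \left(-47151 - 27833\right) = \left(-19907\right) \left(-74984\right) = 1492706488$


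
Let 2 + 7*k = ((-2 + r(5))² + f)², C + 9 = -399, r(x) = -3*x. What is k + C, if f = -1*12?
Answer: 10553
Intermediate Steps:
f = -12
C = -408 (C = -9 - 399 = -408)
k = 10961 (k = -2/7 + ((-2 - 3*5)² - 12)²/7 = -2/7 + ((-2 - 15)² - 12)²/7 = -2/7 + ((-17)² - 12)²/7 = -2/7 + (289 - 12)²/7 = -2/7 + (⅐)*277² = -2/7 + (⅐)*76729 = -2/7 + 76729/7 = 10961)
k + C = 10961 - 408 = 10553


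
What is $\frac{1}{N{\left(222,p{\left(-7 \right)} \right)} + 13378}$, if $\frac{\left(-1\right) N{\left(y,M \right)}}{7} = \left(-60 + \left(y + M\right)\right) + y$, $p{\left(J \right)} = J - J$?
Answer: $\frac{1}{10690} \approx 9.3545 \cdot 10^{-5}$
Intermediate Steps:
$p{\left(J \right)} = 0$
$N{\left(y,M \right)} = 420 - 14 y - 7 M$ ($N{\left(y,M \right)} = - 7 \left(\left(-60 + \left(y + M\right)\right) + y\right) = - 7 \left(\left(-60 + \left(M + y\right)\right) + y\right) = - 7 \left(\left(-60 + M + y\right) + y\right) = - 7 \left(-60 + M + 2 y\right) = 420 - 14 y - 7 M$)
$\frac{1}{N{\left(222,p{\left(-7 \right)} \right)} + 13378} = \frac{1}{\left(420 - 3108 - 0\right) + 13378} = \frac{1}{\left(420 - 3108 + 0\right) + 13378} = \frac{1}{-2688 + 13378} = \frac{1}{10690}$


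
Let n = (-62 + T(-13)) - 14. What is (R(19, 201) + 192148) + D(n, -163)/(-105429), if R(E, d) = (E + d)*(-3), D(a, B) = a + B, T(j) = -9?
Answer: 20188388600/105429 ≈ 1.9149e+5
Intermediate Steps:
n = -85 (n = (-62 - 9) - 14 = -71 - 14 = -85)
D(a, B) = B + a
R(E, d) = -3*E - 3*d
(R(19, 201) + 192148) + D(n, -163)/(-105429) = ((-3*19 - 3*201) + 192148) + (-163 - 85)/(-105429) = ((-57 - 603) + 192148) - 248*(-1/105429) = (-660 + 192148) + 248/105429 = 191488 + 248/105429 = 20188388600/105429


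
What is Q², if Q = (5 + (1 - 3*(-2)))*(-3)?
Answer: 1296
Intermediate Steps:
Q = -36 (Q = (5 + (1 + 6))*(-3) = (5 + 7)*(-3) = 12*(-3) = -36)
Q² = (-36)² = 1296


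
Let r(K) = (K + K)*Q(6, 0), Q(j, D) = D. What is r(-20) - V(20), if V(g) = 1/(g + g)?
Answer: -1/40 ≈ -0.025000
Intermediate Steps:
V(g) = 1/(2*g)
r(K) = 0 (r(K) = (K + K)*0 = (2*K)*0 = 0)
r(-20) - V(20) = 0 - 1/(2*20) = 0 - 1*1/40 = 0 - 1/40 = -1/40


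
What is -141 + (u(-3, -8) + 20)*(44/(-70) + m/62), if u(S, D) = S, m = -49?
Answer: -358313/2170 ≈ -165.12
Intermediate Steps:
-141 + (u(-3, -8) + 20)*(44/(-70) + m/62) = -141 + (-3 + 20)*(44/(-70) - 49/62) = -141 + 17*(44*(-1/70) - 49*1/62) = -141 + 17*(-22/35 - 49/62) = -141 + 17*(-3079/2170) = -141 - 52343/2170 = -358313/2170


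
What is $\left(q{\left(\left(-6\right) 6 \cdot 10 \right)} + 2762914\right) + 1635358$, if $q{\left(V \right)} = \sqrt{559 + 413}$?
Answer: $4398272 + 18 \sqrt{3} \approx 4.3983 \cdot 10^{6}$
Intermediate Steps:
$q{\left(V \right)} = 18 \sqrt{3}$ ($q{\left(V \right)} = \sqrt{972} = 18 \sqrt{3}$)
$\left(q{\left(\left(-6\right) 6 \cdot 10 \right)} + 2762914\right) + 1635358 = \left(18 \sqrt{3} + 2762914\right) + 1635358 = \left(2762914 + 18 \sqrt{3}\right) + 1635358 = 4398272 + 18 \sqrt{3}$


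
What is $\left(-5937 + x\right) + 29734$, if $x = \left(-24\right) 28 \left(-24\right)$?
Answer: $39925$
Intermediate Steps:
$x = 16128$ ($x = \left(-672\right) \left(-24\right) = 16128$)
$\left(-5937 + x\right) + 29734 = \left(-5937 + 16128\right) + 29734 = 10191 + 29734 = 39925$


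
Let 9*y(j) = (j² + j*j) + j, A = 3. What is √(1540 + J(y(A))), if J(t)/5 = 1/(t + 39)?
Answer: 5*√236809/62 ≈ 39.244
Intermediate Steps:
y(j) = j/9 + 2*j²/9 (y(j) = ((j² + j*j) + j)/9 = ((j² + j²) + j)/9 = (2*j² + j)/9 = (j + 2*j²)/9 = j/9 + 2*j²/9)
J(t) = 5/(39 + t) (J(t) = 5/(t + 39) = 5/(39 + t))
√(1540 + J(y(A))) = √(1540 + 5/(39 + (⅑)*3*(1 + 2*3))) = √(1540 + 5/(39 + (⅑)*3*(1 + 6))) = √(1540 + 5/(39 + (⅑)*3*7)) = √(1540 + 5/(39 + 7/3)) = √(1540 + 5/(124/3)) = √(1540 + 5*(3/124)) = √(1540 + 15/124) = √(190975/124) = 5*√236809/62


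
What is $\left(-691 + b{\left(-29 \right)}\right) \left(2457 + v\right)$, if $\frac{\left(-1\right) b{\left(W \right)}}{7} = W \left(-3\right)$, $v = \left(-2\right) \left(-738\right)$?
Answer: $-5112900$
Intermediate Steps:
$v = 1476$
$b{\left(W \right)} = 21 W$ ($b{\left(W \right)} = - 7 W \left(-3\right) = - 7 \left(- 3 W\right) = 21 W$)
$\left(-691 + b{\left(-29 \right)}\right) \left(2457 + v\right) = \left(-691 + 21 \left(-29\right)\right) \left(2457 + 1476\right) = \left(-691 - 609\right) 3933 = \left(-1300\right) 3933 = -5112900$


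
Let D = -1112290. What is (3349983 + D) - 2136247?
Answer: 101446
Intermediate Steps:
(3349983 + D) - 2136247 = (3349983 - 1112290) - 2136247 = 2237693 - 2136247 = 101446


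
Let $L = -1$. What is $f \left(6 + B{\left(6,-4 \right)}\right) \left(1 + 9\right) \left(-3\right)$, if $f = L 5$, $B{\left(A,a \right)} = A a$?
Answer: $-2700$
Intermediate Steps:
$f = -5$ ($f = \left(-1\right) 5 = -5$)
$f \left(6 + B{\left(6,-4 \right)}\right) \left(1 + 9\right) \left(-3\right) = - 5 \left(6 + 6 \left(-4\right)\right) \left(1 + 9\right) \left(-3\right) = - 5 \left(6 - 24\right) 10 \left(-3\right) = - 5 \left(\left(-18\right) 10\right) \left(-3\right) = \left(-5\right) \left(-180\right) \left(-3\right) = 900 \left(-3\right) = -2700$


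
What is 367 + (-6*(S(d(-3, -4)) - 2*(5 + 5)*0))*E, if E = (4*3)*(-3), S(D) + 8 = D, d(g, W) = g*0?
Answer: -1361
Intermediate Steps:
d(g, W) = 0
S(D) = -8 + D
E = -36 (E = 12*(-3) = -36)
367 + (-6*(S(d(-3, -4)) - 2*(5 + 5)*0))*E = 367 - 6*((-8 + 0) - 2*(5 + 5)*0)*(-36) = 367 - 6*(-8 - 2*10*0)*(-36) = 367 - 6*(-8 - 20*0)*(-36) = 367 - 6*(-8 + 0)*(-36) = 367 - 6*(-8)*(-36) = 367 + 48*(-36) = 367 - 1728 = -1361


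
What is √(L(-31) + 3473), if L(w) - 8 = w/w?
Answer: √3482 ≈ 59.008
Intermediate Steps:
L(w) = 9 (L(w) = 8 + w/w = 8 + 1 = 9)
√(L(-31) + 3473) = √(9 + 3473) = √3482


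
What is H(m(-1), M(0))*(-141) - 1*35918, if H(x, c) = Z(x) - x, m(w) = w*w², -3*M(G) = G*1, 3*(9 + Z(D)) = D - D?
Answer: -34790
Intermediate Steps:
Z(D) = -9 (Z(D) = -9 + (D - D)/3 = -9 + (⅓)*0 = -9 + 0 = -9)
M(G) = -G/3
m(w) = w³
H(x, c) = -9 - x
H(m(-1), M(0))*(-141) - 1*35918 = (-9 - 1*(-1)³)*(-141) - 1*35918 = (-9 - 1*(-1))*(-141) - 35918 = (-9 + 1)*(-141) - 35918 = -8*(-141) - 35918 = 1128 - 35918 = -34790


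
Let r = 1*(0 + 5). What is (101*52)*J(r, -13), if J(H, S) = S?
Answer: -68276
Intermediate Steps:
r = 5 (r = 1*5 = 5)
(101*52)*J(r, -13) = (101*52)*(-13) = 5252*(-13) = -68276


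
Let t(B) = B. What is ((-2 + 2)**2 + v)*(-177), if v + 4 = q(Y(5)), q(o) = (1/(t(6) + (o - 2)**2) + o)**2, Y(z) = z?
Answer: -287684/75 ≈ -3835.8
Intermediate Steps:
q(o) = (o + 1/(6 + (-2 + o)**2))**2 (q(o) = (1/(6 + (o - 2)**2) + o)**2 = (1/(6 + (-2 + o)**2) + o)**2 = (o + 1/(6 + (-2 + o)**2))**2)
v = 4876/225 (v = -4 + (1 + 6*5 + 5*(-2 + 5)**2)**2/(6 + (-2 + 5)**2)**2 = -4 + (1 + 30 + 5*3**2)**2/(6 + 3**2)**2 = -4 + (1 + 30 + 5*9)**2/(6 + 9)**2 = -4 + (1 + 30 + 45)**2/15**2 = -4 + (1/225)*76**2 = -4 + (1/225)*5776 = -4 + 5776/225 = 4876/225 ≈ 21.671)
((-2 + 2)**2 + v)*(-177) = ((-2 + 2)**2 + 4876/225)*(-177) = (0**2 + 4876/225)*(-177) = (0 + 4876/225)*(-177) = (4876/225)*(-177) = -287684/75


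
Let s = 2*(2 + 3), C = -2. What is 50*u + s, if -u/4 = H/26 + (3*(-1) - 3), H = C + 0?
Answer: 15930/13 ≈ 1225.4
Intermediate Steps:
H = -2 (H = -2 + 0 = -2)
s = 10 (s = 2*5 = 10)
u = 316/13 (u = -4*(-2/26 + (3*(-1) - 3)) = -4*(-2*1/26 + (-3 - 3)) = -4*(-1/13 - 6) = -4*(-79/13) = 316/13 ≈ 24.308)
50*u + s = 50*(316/13) + 10 = 15800/13 + 10 = 15930/13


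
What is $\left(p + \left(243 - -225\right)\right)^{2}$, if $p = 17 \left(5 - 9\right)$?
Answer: $160000$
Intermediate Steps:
$p = -68$ ($p = 17 \left(5 - 9\right) = 17 \left(-4\right) = -68$)
$\left(p + \left(243 - -225\right)\right)^{2} = \left(-68 + \left(243 - -225\right)\right)^{2} = \left(-68 + \left(243 + 225\right)\right)^{2} = \left(-68 + 468\right)^{2} = 400^{2} = 160000$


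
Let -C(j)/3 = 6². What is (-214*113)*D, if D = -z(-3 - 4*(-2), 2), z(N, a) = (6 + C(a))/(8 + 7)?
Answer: -822188/5 ≈ -1.6444e+5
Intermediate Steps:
C(j) = -108 (C(j) = -3*6² = -3*36 = -108)
z(N, a) = -34/5 (z(N, a) = (6 - 108)/(8 + 7) = -102/15 = -102*1/15 = -34/5)
D = 34/5 (D = -1*(-34/5) = 34/5 ≈ 6.8000)
(-214*113)*D = -214*113*(34/5) = -24182*34/5 = -822188/5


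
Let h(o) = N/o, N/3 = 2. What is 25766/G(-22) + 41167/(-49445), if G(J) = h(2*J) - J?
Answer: 2154476601/1829465 ≈ 1177.7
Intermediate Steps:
N = 6 (N = 3*2 = 6)
h(o) = 6/o
G(J) = -J + 3/J (G(J) = 6/((2*J)) - J = 6*(1/(2*J)) - J = 3/J - J = -J + 3/J)
25766/G(-22) + 41167/(-49445) = 25766/(-1*(-22) + 3/(-22)) + 41167/(-49445) = 25766/(22 + 3*(-1/22)) + 41167*(-1/49445) = 25766/(22 - 3/22) - 41167/49445 = 25766/(481/22) - 41167/49445 = 25766*(22/481) - 41167/49445 = 43604/37 - 41167/49445 = 2154476601/1829465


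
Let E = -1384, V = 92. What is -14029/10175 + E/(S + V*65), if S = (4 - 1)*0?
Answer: -4898781/3042325 ≈ -1.6102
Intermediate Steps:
S = 0 (S = 3*0 = 0)
-14029/10175 + E/(S + V*65) = -14029/10175 - 1384/(0 + 92*65) = -14029*1/10175 - 1384/(0 + 5980) = -14029/10175 - 1384/5980 = -14029/10175 - 1384*1/5980 = -14029/10175 - 346/1495 = -4898781/3042325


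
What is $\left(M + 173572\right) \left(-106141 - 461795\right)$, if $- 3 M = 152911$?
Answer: $-69629900160$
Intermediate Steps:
$M = - \frac{152911}{3}$ ($M = \left(- \frac{1}{3}\right) 152911 = - \frac{152911}{3} \approx -50970.0$)
$\left(M + 173572\right) \left(-106141 - 461795\right) = \left(- \frac{152911}{3} + 173572\right) \left(-106141 - 461795\right) = \frac{367805}{3} \left(-567936\right) = -69629900160$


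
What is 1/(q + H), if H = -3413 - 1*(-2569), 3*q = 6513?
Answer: 1/1327 ≈ 0.00075358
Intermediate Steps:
q = 2171 (q = (⅓)*6513 = 2171)
H = -844 (H = -3413 + 2569 = -844)
1/(q + H) = 1/(2171 - 844) = 1/1327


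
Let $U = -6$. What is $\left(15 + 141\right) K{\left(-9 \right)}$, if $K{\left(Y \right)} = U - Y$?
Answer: $468$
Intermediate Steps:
$K{\left(Y \right)} = -6 - Y$
$\left(15 + 141\right) K{\left(-9 \right)} = \left(15 + 141\right) \left(-6 - -9\right) = 156 \left(-6 + 9\right) = 156 \cdot 3 = 468$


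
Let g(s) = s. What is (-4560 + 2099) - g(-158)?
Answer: -2303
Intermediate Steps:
(-4560 + 2099) - g(-158) = (-4560 + 2099) - 1*(-158) = -2461 + 158 = -2303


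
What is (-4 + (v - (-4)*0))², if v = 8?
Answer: 16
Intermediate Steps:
(-4 + (v - (-4)*0))² = (-4 + (8 - (-4)*0))² = (-4 + (8 - 1*0))² = (-4 + (8 + 0))² = (-4 + 8)² = 4² = 16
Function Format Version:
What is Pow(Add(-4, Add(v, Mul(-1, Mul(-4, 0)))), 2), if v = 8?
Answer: 16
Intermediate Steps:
Pow(Add(-4, Add(v, Mul(-1, Mul(-4, 0)))), 2) = Pow(Add(-4, Add(8, Mul(-1, Mul(-4, 0)))), 2) = Pow(Add(-4, Add(8, Mul(-1, 0))), 2) = Pow(Add(-4, Add(8, 0)), 2) = Pow(Add(-4, 8), 2) = Pow(4, 2) = 16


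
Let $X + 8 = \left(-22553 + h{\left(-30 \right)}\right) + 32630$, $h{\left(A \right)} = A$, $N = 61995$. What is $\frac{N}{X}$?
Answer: $\frac{61995}{10039} \approx 6.1754$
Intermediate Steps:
$X = 10039$ ($X = -8 + \left(\left(-22553 - 30\right) + 32630\right) = -8 + \left(-22583 + 32630\right) = -8 + 10047 = 10039$)
$\frac{N}{X} = \frac{61995}{10039}$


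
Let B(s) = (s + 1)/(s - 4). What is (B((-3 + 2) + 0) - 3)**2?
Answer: 9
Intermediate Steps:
B(s) = (1 + s)/(-4 + s)
(B((-3 + 2) + 0) - 3)**2 = ((1 + ((-3 + 2) + 0))/(-4 + ((-3 + 2) + 0)) - 3)**2 = ((1 + (-1 + 0))/(-4 + (-1 + 0)) - 3)**2 = ((1 - 1)/(-4 - 1) - 3)**2 = (0/(-5) - 3)**2 = (-1/5*0 - 3)**2 = (0 - 3)**2 = (-3)**2 = 9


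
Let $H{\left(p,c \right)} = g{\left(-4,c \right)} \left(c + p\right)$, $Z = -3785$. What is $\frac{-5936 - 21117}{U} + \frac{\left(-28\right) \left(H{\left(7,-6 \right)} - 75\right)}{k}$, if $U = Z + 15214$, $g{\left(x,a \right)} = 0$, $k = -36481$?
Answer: $- \frac{1010921393}{416941349} \approx -2.4246$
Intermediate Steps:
$H{\left(p,c \right)} = 0$ ($H{\left(p,c \right)} = 0 \left(c + p\right) = 0$)
$U = 11429$ ($U = -3785 + 15214 = 11429$)
$\frac{-5936 - 21117}{U} + \frac{\left(-28\right) \left(H{\left(7,-6 \right)} - 75\right)}{k} = \frac{-5936 - 21117}{11429} + \frac{\left(-28\right) \left(0 - 75\right)}{-36481} = \left(-5936 - 21117\right) \frac{1}{11429} + \left(-28\right) \left(-75\right) \left(- \frac{1}{36481}\right) = \left(-27053\right) \frac{1}{11429} + 2100 \left(- \frac{1}{36481}\right) = - \frac{27053}{11429} - \frac{2100}{36481} = - \frac{1010921393}{416941349}$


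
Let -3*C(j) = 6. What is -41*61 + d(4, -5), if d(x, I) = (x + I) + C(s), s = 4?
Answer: -2504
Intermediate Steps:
C(j) = -2 (C(j) = -⅓*6 = -2)
d(x, I) = -2 + I + x (d(x, I) = (x + I) - 2 = (I + x) - 2 = -2 + I + x)
-41*61 + d(4, -5) = -41*61 + (-2 - 5 + 4) = -2501 - 3 = -2504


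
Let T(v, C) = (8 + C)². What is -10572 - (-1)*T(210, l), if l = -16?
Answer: -10508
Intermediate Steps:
-10572 - (-1)*T(210, l) = -10572 - (-1)*(8 - 16)² = -10572 - (-1)*(-8)² = -10572 - (-1)*64 = -10572 - 1*(-64) = -10572 + 64 = -10508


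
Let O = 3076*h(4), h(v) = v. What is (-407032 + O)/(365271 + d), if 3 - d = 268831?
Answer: -394728/96443 ≈ -4.0929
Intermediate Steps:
d = -268828 (d = 3 - 1*268831 = 3 - 268831 = -268828)
O = 12304 (O = 3076*4 = 12304)
(-407032 + O)/(365271 + d) = (-407032 + 12304)/(365271 - 268828) = -394728/96443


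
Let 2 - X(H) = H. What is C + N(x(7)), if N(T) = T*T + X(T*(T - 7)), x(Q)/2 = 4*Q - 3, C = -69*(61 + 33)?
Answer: -6134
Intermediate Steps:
X(H) = 2 - H
C = -6486 (C = -69*94 = -6486)
x(Q) = -6 + 8*Q (x(Q) = 2*(4*Q - 3) = 2*(-3 + 4*Q) = -6 + 8*Q)
N(T) = 2 + T² - T*(-7 + T) (N(T) = T*T + (2 - T*(T - 7)) = T² + (2 - T*(-7 + T)) = 2 + T² - T*(-7 + T))
C + N(x(7)) = -6486 + (2 + 7*(-6 + 8*7)) = -6486 + (2 + 7*(-6 + 56)) = -6486 + (2 + 7*50) = -6486 + (2 + 350) = -6486 + 352 = -6134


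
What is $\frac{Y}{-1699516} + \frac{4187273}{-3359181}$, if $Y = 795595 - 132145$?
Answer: $- \frac{667499006737}{407784418314} \approx -1.6369$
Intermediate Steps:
$Y = 663450$ ($Y = 795595 - 132145 = 663450$)
$\frac{Y}{-1699516} + \frac{4187273}{-3359181} = \frac{663450}{-1699516} + \frac{4187273}{-3359181} = 663450 \left(- \frac{1}{1699516}\right) + 4187273 \left(- \frac{1}{3359181}\right) = - \frac{331725}{849758} - \frac{4187273}{3359181} = - \frac{667499006737}{407784418314}$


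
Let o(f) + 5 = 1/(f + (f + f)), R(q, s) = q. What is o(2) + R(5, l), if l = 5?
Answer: ⅙ ≈ 0.16667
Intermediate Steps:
o(f) = -5 + 1/(3*f) (o(f) = -5 + 1/(f + (f + f)) = -5 + 1/(f + 2*f) = -5 + 1/(3*f))
o(2) + R(5, l) = (-5 + (⅓)/2) + 5 = (-5 + (⅓)*(½)) + 5 = (-5 + ⅙) + 5 = -29/6 + 5 = ⅙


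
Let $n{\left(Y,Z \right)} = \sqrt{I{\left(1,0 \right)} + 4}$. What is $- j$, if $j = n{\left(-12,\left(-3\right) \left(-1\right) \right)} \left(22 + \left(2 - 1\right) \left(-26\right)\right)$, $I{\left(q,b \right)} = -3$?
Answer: $4$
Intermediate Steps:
$n{\left(Y,Z \right)} = 1$ ($n{\left(Y,Z \right)} = \sqrt{-3 + 4} = \sqrt{1} = 1$)
$j = -4$ ($j = 1 \left(22 + \left(2 - 1\right) \left(-26\right)\right) = 1 \left(22 + 1 \left(-26\right)\right) = 1 \left(22 - 26\right) = 1 \left(-4\right) = -4$)
$- j = \left(-1\right) \left(-4\right) = 4$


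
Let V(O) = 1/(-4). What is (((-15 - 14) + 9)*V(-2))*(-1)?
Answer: -5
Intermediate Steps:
V(O) = -¼
(((-15 - 14) + 9)*V(-2))*(-1) = (((-15 - 14) + 9)*(-¼))*(-1) = ((-29 + 9)*(-¼))*(-1) = -20*(-¼)*(-1) = 5*(-1) = -5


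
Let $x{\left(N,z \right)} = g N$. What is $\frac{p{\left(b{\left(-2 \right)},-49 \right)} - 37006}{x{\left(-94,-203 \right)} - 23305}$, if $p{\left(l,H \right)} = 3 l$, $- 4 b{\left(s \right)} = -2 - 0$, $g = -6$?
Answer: $\frac{74009}{45482} \approx 1.6272$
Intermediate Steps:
$b{\left(s \right)} = \frac{1}{2}$ ($b{\left(s \right)} = - \frac{-2 - 0}{4} = - \frac{-2 + 0}{4} = \left(- \frac{1}{4}\right) \left(-2\right) = \frac{1}{2}$)
$x{\left(N,z \right)} = - 6 N$
$\frac{p{\left(b{\left(-2 \right)},-49 \right)} - 37006}{x{\left(-94,-203 \right)} - 23305} = \frac{3 \cdot \frac{1}{2} - 37006}{\left(-6\right) \left(-94\right) - 23305} = \frac{\frac{3}{2} - 37006}{564 - 23305} = - \frac{74009}{2 \left(-22741\right)} = \left(- \frac{74009}{2}\right) \left(- \frac{1}{22741}\right) = \frac{74009}{45482}$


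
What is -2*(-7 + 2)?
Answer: 10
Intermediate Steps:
-2*(-7 + 2) = -2*(-5) = 10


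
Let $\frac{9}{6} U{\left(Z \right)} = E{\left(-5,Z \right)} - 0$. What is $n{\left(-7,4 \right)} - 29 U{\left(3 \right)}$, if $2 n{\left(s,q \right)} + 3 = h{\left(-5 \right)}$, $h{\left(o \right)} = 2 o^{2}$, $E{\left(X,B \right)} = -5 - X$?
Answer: $\frac{47}{2} \approx 23.5$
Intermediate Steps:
$n{\left(s,q \right)} = \frac{47}{2}$ ($n{\left(s,q \right)} = - \frac{3}{2} + \frac{2 \left(-5\right)^{2}}{2} = - \frac{3}{2} + \frac{2 \cdot 25}{2} = - \frac{3}{2} + \frac{1}{2} \cdot 50 = - \frac{3}{2} + 25 = \frac{47}{2}$)
$U{\left(Z \right)} = 0$ ($U{\left(Z \right)} = \frac{2 \left(\left(-5 - -5\right) - 0\right)}{3} = \frac{2 \left(\left(-5 + 5\right) + 0\right)}{3} = \frac{2 \left(0 + 0\right)}{3} = \frac{2}{3} \cdot 0 = 0$)
$n{\left(-7,4 \right)} - 29 U{\left(3 \right)} = \frac{47}{2} - 0 = \frac{47}{2} + 0 = \frac{47}{2}$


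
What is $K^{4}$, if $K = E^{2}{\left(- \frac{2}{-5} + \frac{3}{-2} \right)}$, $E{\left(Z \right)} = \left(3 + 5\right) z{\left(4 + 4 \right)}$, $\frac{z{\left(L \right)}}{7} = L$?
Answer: $1622647227216566419456$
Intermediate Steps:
$z{\left(L \right)} = 7 L$
$E{\left(Z \right)} = 448$ ($E{\left(Z \right)} = \left(3 + 5\right) 7 \left(4 + 4\right) = 8 \cdot 7 \cdot 8 = 8 \cdot 56 = 448$)
$K = 200704$ ($K = 448^{2} = 200704$)
$K^{4} = 200704^{4} = 1622647227216566419456$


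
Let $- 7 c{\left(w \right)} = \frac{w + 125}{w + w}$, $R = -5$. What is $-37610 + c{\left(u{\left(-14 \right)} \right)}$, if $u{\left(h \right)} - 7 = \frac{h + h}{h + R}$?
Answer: $- \frac{42387738}{1127} \approx -37611.0$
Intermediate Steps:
$u{\left(h \right)} = 7 + \frac{2 h}{-5 + h}$ ($u{\left(h \right)} = 7 + \frac{h + h}{h - 5} = 7 + \frac{2 h}{-5 + h}$)
$c{\left(w \right)} = - \frac{125 + w}{14 w}$ ($c{\left(w \right)} = - \frac{\left(w + 125\right) \frac{1}{w + w}}{7} = - \frac{\left(125 + w\right) \frac{1}{2 w}}{7} = - \frac{\frac{1}{2} \frac{1}{w} \left(125 + w\right)}{7} = - \frac{125 + w}{14 w}$)
$-37610 + c{\left(u{\left(-14 \right)} \right)} = -37610 + \frac{-125 - \frac{-35 + 9 \left(-14\right)}{-5 - 14}}{14 \frac{-35 + 9 \left(-14\right)}{-5 - 14}} = -37610 + \frac{-125 - \frac{-35 - 126}{-19}}{14 \frac{-35 - 126}{-19}} = -37610 + \frac{-125 - \left(- \frac{1}{19}\right) \left(-161\right)}{14 \left(\left(- \frac{1}{19}\right) \left(-161\right)\right)} = -37610 + \frac{-125 - \frac{161}{19}}{14 \cdot \frac{161}{19}} = -37610 + \frac{1}{14} \cdot \frac{19}{161} \left(-125 - \frac{161}{19}\right) = -37610 + \frac{1}{14} \cdot \frac{19}{161} \left(- \frac{2536}{19}\right) = -37610 - \frac{1268}{1127} = - \frac{42387738}{1127}$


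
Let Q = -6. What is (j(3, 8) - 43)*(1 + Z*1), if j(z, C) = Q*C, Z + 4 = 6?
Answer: -273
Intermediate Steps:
Z = 2 (Z = -4 + 6 = 2)
j(z, C) = -6*C
(j(3, 8) - 43)*(1 + Z*1) = (-6*8 - 43)*(1 + 2*1) = (-48 - 43)*(1 + 2) = -91*3 = -273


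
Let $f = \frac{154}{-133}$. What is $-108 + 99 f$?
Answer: $- \frac{4230}{19} \approx -222.63$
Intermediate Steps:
$f = - \frac{22}{19}$ ($f = 154 \left(- \frac{1}{133}\right) = - \frac{22}{19} \approx -1.1579$)
$-108 + 99 f = -108 + 99 \left(- \frac{22}{19}\right) = -108 - \frac{2178}{19} = - \frac{4230}{19}$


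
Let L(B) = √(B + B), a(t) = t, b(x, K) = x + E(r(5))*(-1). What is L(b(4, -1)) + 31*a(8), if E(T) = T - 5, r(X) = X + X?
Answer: 248 + I*√2 ≈ 248.0 + 1.4142*I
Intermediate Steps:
r(X) = 2*X
E(T) = -5 + T
b(x, K) = -5 + x (b(x, K) = x + (-5 + 2*5)*(-1) = x + (-5 + 10)*(-1) = x + 5*(-1) = x - 5 = -5 + x)
L(B) = √2*√B (L(B) = √(2*B) = √2*√B)
L(b(4, -1)) + 31*a(8) = √2*√(-5 + 4) + 31*8 = √2*√(-1) + 248 = √2*I + 248 = I*√2 + 248 = 248 + I*√2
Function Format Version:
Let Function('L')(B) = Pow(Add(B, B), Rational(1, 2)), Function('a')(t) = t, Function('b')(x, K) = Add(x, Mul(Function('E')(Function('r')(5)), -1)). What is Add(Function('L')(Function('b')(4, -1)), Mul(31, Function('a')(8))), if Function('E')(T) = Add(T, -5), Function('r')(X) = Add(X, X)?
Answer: Add(248, Mul(I, Pow(2, Rational(1, 2)))) ≈ Add(248.00, Mul(1.4142, I))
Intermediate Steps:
Function('r')(X) = Mul(2, X)
Function('E')(T) = Add(-5, T)
Function('b')(x, K) = Add(-5, x) (Function('b')(x, K) = Add(x, Mul(Add(-5, Mul(2, 5)), -1)) = Add(x, Mul(Add(-5, 10), -1)) = Add(x, Mul(5, -1)) = Add(x, -5) = Add(-5, x))
Function('L')(B) = Mul(Pow(2, Rational(1, 2)), Pow(B, Rational(1, 2))) (Function('L')(B) = Pow(Mul(2, B), Rational(1, 2)) = Mul(Pow(2, Rational(1, 2)), Pow(B, Rational(1, 2))))
Add(Function('L')(Function('b')(4, -1)), Mul(31, Function('a')(8))) = Add(Mul(Pow(2, Rational(1, 2)), Pow(Add(-5, 4), Rational(1, 2))), Mul(31, 8)) = Add(Mul(Pow(2, Rational(1, 2)), Pow(-1, Rational(1, 2))), 248) = Add(Mul(Pow(2, Rational(1, 2)), I), 248) = Add(Mul(I, Pow(2, Rational(1, 2))), 248) = Add(248, Mul(I, Pow(2, Rational(1, 2))))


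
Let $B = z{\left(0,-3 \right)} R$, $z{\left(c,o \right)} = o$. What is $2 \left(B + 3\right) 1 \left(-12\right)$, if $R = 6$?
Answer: $360$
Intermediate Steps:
$B = -18$ ($B = \left(-3\right) 6 = -18$)
$2 \left(B + 3\right) 1 \left(-12\right) = 2 \left(-18 + 3\right) 1 \left(-12\right) = 2 \left(-15\right) 1 \left(-12\right) = \left(-30\right) 1 \left(-12\right) = \left(-30\right) \left(-12\right) = 360$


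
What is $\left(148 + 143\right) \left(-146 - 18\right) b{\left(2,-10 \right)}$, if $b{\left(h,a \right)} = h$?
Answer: $-95448$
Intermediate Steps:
$\left(148 + 143\right) \left(-146 - 18\right) b{\left(2,-10 \right)} = \left(148 + 143\right) \left(-146 - 18\right) 2 = 291 \left(-146 - 18\right) 2 = 291 \left(-164\right) 2 = \left(-47724\right) 2 = -95448$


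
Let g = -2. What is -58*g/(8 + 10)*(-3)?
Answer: -58/3 ≈ -19.333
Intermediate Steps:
-58*g/(8 + 10)*(-3) = -58*-2/(8 + 10)*(-3) = -58*-2/18*(-3) = -58*(1/18)*(-2)*(-3) = -(-58)*(-3)/9 = -58*1/3 = -58/3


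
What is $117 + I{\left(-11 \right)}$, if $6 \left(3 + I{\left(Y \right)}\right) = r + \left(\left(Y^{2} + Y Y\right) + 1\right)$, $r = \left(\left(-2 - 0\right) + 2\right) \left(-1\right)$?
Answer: $\frac{309}{2} \approx 154.5$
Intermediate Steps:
$r = 0$ ($r = \left(\left(-2 + 0\right) + 2\right) \left(-1\right) = \left(-2 + 2\right) \left(-1\right) = 0 \left(-1\right) = 0$)
$I{\left(Y \right)} = - \frac{17}{6} + \frac{Y^{2}}{3}$ ($I{\left(Y \right)} = -3 + \frac{0 + \left(\left(Y^{2} + Y Y\right) + 1\right)}{6} = -3 + \frac{0 + \left(\left(Y^{2} + Y^{2}\right) + 1\right)}{6} = -3 + \frac{0 + \left(2 Y^{2} + 1\right)}{6} = -3 + \frac{0 + \left(1 + 2 Y^{2}\right)}{6} = -3 + \frac{1 + 2 Y^{2}}{6} = -3 + \left(\frac{1}{6} + \frac{Y^{2}}{3}\right) = - \frac{17}{6} + \frac{Y^{2}}{3}$)
$117 + I{\left(-11 \right)} = 117 - \left(\frac{17}{6} - \frac{\left(-11\right)^{2}}{3}\right) = 117 + \left(- \frac{17}{6} + \frac{1}{3} \cdot 121\right) = 117 + \left(- \frac{17}{6} + \frac{121}{3}\right) = 117 + \frac{75}{2} = \frac{309}{2}$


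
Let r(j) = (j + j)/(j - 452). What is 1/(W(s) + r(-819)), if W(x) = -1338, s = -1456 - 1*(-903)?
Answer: -1271/1698960 ≈ -0.00074810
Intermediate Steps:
s = -553 (s = -1456 + 903 = -553)
r(j) = 2*j/(-452 + j) (r(j) = (2*j)/(-452 + j) = 2*j/(-452 + j))
1/(W(s) + r(-819)) = 1/(-1338 + 2*(-819)/(-452 - 819)) = 1/(-1338 + 2*(-819)/(-1271)) = 1/(-1338 + 2*(-819)*(-1/1271)) = 1/(-1338 + 1638/1271) = 1/(-1698960/1271) = -1271/1698960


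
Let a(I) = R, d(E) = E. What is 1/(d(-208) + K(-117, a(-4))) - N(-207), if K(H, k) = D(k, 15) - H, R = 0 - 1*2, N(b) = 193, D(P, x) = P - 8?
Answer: -19494/101 ≈ -193.01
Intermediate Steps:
D(P, x) = -8 + P
R = -2 (R = 0 - 2 = -2)
a(I) = -2
K(H, k) = -8 + k - H (K(H, k) = (-8 + k) - H = -8 + k - H)
1/(d(-208) + K(-117, a(-4))) - N(-207) = 1/(-208 + (-8 - 2 - 1*(-117))) - 1*193 = 1/(-208 + (-8 - 2 + 117)) - 193 = 1/(-208 + 107) - 193 = 1/(-101) - 193 = -1/101 - 193 = -19494/101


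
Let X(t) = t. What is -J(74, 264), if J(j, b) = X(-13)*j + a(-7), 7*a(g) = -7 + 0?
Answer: 963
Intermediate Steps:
a(g) = -1 (a(g) = (-7 + 0)/7 = (⅐)*(-7) = -1)
J(j, b) = -1 - 13*j (J(j, b) = -13*j - 1 = -1 - 13*j)
-J(74, 264) = -(-1 - 13*74) = -(-1 - 962) = -1*(-963) = 963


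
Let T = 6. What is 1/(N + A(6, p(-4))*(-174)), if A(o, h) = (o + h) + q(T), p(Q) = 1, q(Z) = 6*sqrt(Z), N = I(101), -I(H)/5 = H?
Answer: 1723/3570887 - 1044*sqrt(6)/3570887 ≈ -0.00023363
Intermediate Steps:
I(H) = -5*H
N = -505 (N = -5*101 = -505)
A(o, h) = h + o + 6*sqrt(6) (A(o, h) = (o + h) + 6*sqrt(6) = (h + o) + 6*sqrt(6) = h + o + 6*sqrt(6))
1/(N + A(6, p(-4))*(-174)) = 1/(-505 + (1 + 6 + 6*sqrt(6))*(-174)) = 1/(-505 + (7 + 6*sqrt(6))*(-174)) = 1/(-505 + (-1218 - 1044*sqrt(6))) = 1/(-1723 - 1044*sqrt(6))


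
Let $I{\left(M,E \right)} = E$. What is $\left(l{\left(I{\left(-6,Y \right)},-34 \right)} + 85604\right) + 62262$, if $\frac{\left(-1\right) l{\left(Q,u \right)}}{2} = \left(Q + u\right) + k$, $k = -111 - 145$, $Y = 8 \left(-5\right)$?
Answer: $148526$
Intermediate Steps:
$Y = -40$
$k = -256$ ($k = -111 - 145 = -256$)
$l{\left(Q,u \right)} = 512 - 2 Q - 2 u$ ($l{\left(Q,u \right)} = - 2 \left(\left(Q + u\right) - 256\right) = - 2 \left(-256 + Q + u\right) = 512 - 2 Q - 2 u$)
$\left(l{\left(I{\left(-6,Y \right)},-34 \right)} + 85604\right) + 62262 = \left(\left(512 - -80 - -68\right) + 85604\right) + 62262 = \left(\left(512 + 80 + 68\right) + 85604\right) + 62262 = \left(660 + 85604\right) + 62262 = 86264 + 62262 = 148526$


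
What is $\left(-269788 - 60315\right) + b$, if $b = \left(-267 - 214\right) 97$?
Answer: $-376760$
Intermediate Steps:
$b = -46657$ ($b = \left(-481\right) 97 = -46657$)
$\left(-269788 - 60315\right) + b = \left(-269788 - 60315\right) - 46657 = -330103 - 46657 = -376760$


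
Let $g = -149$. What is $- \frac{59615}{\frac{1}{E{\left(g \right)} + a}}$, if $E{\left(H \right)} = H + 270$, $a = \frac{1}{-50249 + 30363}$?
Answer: $- \frac{143445911075}{19886} \approx -7.2134 \cdot 10^{6}$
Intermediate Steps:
$a = - \frac{1}{19886}$ ($a = \frac{1}{-19886} = - \frac{1}{19886} \approx -5.0287 \cdot 10^{-5}$)
$E{\left(H \right)} = 270 + H$
$- \frac{59615}{\frac{1}{E{\left(g \right)} + a}} = - \frac{59615}{\frac{1}{\left(270 - 149\right) - \frac{1}{19886}}} = - \frac{59615}{\frac{1}{121 - \frac{1}{19886}}} = - \frac{59615}{\frac{1}{\frac{2406205}{19886}}} = - \frac{59615}{\frac{19886}{2406205}} = \left(-59615\right) \frac{2406205}{19886} = - \frac{143445911075}{19886}$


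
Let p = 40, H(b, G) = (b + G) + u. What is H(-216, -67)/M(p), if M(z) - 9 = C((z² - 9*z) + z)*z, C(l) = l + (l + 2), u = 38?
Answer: -245/102489 ≈ -0.0023905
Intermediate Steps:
C(l) = 2 + 2*l (C(l) = l + (2 + l) = 2 + 2*l)
H(b, G) = 38 + G + b (H(b, G) = (b + G) + 38 = (G + b) + 38 = 38 + G + b)
M(z) = 9 + z*(2 - 16*z + 2*z²) (M(z) = 9 + (2 + 2*((z² - 9*z) + z))*z = 9 + (2 + 2*(z² - 8*z))*z = 9 + (2 + (-16*z + 2*z²))*z = 9 + (2 - 16*z + 2*z²)*z = 9 + z*(2 - 16*z + 2*z²))
H(-216, -67)/M(p) = (38 - 67 - 216)/(9 + 2*40*(1 + 40*(-8 + 40))) = -245/(9 + 2*40*(1 + 40*32)) = -245/(9 + 2*40*(1 + 1280)) = -245/(9 + 2*40*1281) = -245/(9 + 102480) = -245/102489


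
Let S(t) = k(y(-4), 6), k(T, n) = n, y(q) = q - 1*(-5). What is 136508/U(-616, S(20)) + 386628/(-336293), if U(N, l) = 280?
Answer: 11449607251/23540510 ≈ 486.38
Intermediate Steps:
y(q) = 5 + q (y(q) = q + 5 = 5 + q)
S(t) = 6
136508/U(-616, S(20)) + 386628/(-336293) = 136508/280 + 386628/(-336293) = 136508*(1/280) + 386628*(-1/336293) = 34127/70 - 386628/336293 = 11449607251/23540510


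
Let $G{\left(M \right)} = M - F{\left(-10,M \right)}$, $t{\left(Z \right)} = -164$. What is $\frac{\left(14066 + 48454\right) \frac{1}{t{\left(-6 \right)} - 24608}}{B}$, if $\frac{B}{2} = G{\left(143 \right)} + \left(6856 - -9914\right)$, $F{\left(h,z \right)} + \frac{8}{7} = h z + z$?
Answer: $- \frac{54705}{789037744} \approx -6.9331 \cdot 10^{-5}$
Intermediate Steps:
$F{\left(h,z \right)} = - \frac{8}{7} + z + h z$ ($F{\left(h,z \right)} = - \frac{8}{7} + \left(h z + z\right) = - \frac{8}{7} + \left(z + h z\right) = - \frac{8}{7} + z + h z$)
$G{\left(M \right)} = \frac{8}{7} + 10 M$ ($G{\left(M \right)} = M - \left(- \frac{8}{7} + M - 10 M\right) = M - \left(- \frac{8}{7} - 9 M\right) = M + \left(\frac{8}{7} + 9 M\right) = \frac{8}{7} + 10 M$)
$B = \frac{254816}{7}$ ($B = 2 \left(\left(\frac{8}{7} + 10 \cdot 143\right) + \left(6856 - -9914\right)\right) = 2 \left(\left(\frac{8}{7} + 1430\right) + \left(6856 + 9914\right)\right) = 2 \left(\frac{10018}{7} + 16770\right) = 2 \cdot \frac{127408}{7} = \frac{254816}{7} \approx 36402.0$)
$\frac{\left(14066 + 48454\right) \frac{1}{t{\left(-6 \right)} - 24608}}{B} = \frac{\left(14066 + 48454\right) \frac{1}{-164 - 24608}}{\frac{254816}{7}} = \frac{62520}{-24772} \cdot \frac{7}{254816} = 62520 \left(- \frac{1}{24772}\right) \frac{7}{254816} = \left(- \frac{15630}{6193}\right) \frac{7}{254816} = - \frac{54705}{789037744}$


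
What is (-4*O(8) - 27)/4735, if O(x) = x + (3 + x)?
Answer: -103/4735 ≈ -0.021753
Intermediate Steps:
O(x) = 3 + 2*x
(-4*O(8) - 27)/4735 = (-4*(3 + 2*8) - 27)/4735 = (-4*(3 + 16) - 27)*(1/4735) = (-4*19 - 27)*(1/4735) = (-76 - 27)*(1/4735) = -103*1/4735 = -103/4735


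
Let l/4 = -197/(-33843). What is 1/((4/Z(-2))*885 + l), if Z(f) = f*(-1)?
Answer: 33843/59902898 ≈ 0.00056496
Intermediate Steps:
l = 788/33843 (l = 4*(-197/(-33843)) = 4*(-197*(-1/33843)) = 4*(197/33843) = 788/33843 ≈ 0.023284)
Z(f) = -f
1/((4/Z(-2))*885 + l) = 1/((4/((-1*(-2))))*885 + 788/33843) = 1/((4/2)*885 + 788/33843) = 1/((4*(½))*885 + 788/33843) = 1/(2*885 + 788/33843) = 1/(1770 + 788/33843) = 1/(59902898/33843) = 33843/59902898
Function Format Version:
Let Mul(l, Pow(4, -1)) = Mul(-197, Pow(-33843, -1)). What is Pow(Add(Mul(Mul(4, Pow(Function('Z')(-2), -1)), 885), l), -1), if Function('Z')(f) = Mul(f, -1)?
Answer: Rational(33843, 59902898) ≈ 0.00056496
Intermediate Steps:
l = Rational(788, 33843) (l = Mul(4, Mul(-197, Pow(-33843, -1))) = Mul(4, Mul(-197, Rational(-1, 33843))) = Mul(4, Rational(197, 33843)) = Rational(788, 33843) ≈ 0.023284)
Function('Z')(f) = Mul(-1, f)
Pow(Add(Mul(Mul(4, Pow(Function('Z')(-2), -1)), 885), l), -1) = Pow(Add(Mul(Mul(4, Pow(Mul(-1, -2), -1)), 885), Rational(788, 33843)), -1) = Pow(Add(Mul(Mul(4, Pow(2, -1)), 885), Rational(788, 33843)), -1) = Pow(Add(Mul(Mul(4, Rational(1, 2)), 885), Rational(788, 33843)), -1) = Pow(Add(Mul(2, 885), Rational(788, 33843)), -1) = Pow(Add(1770, Rational(788, 33843)), -1) = Pow(Rational(59902898, 33843), -1) = Rational(33843, 59902898)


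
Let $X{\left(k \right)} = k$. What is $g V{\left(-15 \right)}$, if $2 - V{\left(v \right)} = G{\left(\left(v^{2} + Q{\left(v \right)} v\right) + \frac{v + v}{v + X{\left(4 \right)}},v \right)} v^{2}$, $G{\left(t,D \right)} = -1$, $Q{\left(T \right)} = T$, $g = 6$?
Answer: $1362$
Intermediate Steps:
$V{\left(v \right)} = 2 + v^{2}$ ($V{\left(v \right)} = 2 - - v^{2} = 2 + v^{2}$)
$g V{\left(-15 \right)} = 6 \left(2 + \left(-15\right)^{2}\right) = 6 \left(2 + 225\right) = 6 \cdot 227 = 1362$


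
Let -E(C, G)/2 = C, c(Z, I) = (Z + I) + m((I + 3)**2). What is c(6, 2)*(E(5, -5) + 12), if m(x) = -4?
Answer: 8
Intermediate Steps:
c(Z, I) = -4 + I + Z (c(Z, I) = (Z + I) - 4 = (I + Z) - 4 = -4 + I + Z)
E(C, G) = -2*C
c(6, 2)*(E(5, -5) + 12) = (-4 + 2 + 6)*(-2*5 + 12) = 4*(-10 + 12) = 4*2 = 8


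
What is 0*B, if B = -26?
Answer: 0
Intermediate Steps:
0*B = 0*(-26) = 0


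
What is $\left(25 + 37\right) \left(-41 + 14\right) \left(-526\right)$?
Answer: $880524$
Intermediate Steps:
$\left(25 + 37\right) \left(-41 + 14\right) \left(-526\right) = 62 \left(-27\right) \left(-526\right) = \left(-1674\right) \left(-526\right) = 880524$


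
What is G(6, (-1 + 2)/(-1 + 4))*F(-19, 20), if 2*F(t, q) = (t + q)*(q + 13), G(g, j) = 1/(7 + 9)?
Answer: 33/32 ≈ 1.0313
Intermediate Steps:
G(g, j) = 1/16
F(t, q) = (13 + q)*(q + t)/2 (F(t, q) = ((t + q)*(q + 13))/2 = ((q + t)*(13 + q))/2 = ((13 + q)*(q + t))/2 = (13 + q)*(q + t)/2)
G(6, (-1 + 2)/(-1 + 4))*F(-19, 20) = ((½)*20² + (13/2)*20 + (13/2)*(-19) + (½)*20*(-19))/16 = ((½)*400 + 130 - 247/2 - 190)/16 = (200 + 130 - 247/2 - 190)/16 = (1/16)*(33/2) = 33/32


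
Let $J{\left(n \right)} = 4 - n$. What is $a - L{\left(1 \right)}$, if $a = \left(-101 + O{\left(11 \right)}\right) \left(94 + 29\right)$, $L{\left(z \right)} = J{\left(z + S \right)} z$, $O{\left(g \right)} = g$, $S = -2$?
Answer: $-11075$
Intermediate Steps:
$L{\left(z \right)} = z \left(6 - z\right)$ ($L{\left(z \right)} = \left(4 - \left(z - 2\right)\right) z = \left(4 - \left(-2 + z\right)\right) z = \left(6 - z\right) z = z \left(6 - z\right)$)
$a = -11070$ ($a = \left(-101 + 11\right) \left(94 + 29\right) = \left(-90\right) 123 = -11070$)
$a - L{\left(1 \right)} = -11070 - 1 \left(6 - 1\right) = -11070 - 1 \cdot 5 = -11070 - 5 = -11075$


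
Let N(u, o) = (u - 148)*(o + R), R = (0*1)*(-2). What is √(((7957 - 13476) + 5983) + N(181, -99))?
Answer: I*√2803 ≈ 52.943*I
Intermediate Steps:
R = 0 (R = 0*(-2) = 0)
N(u, o) = o*(-148 + u) (N(u, o) = (u - 148)*(o + 0) = (-148 + u)*o = o*(-148 + u))
√(((7957 - 13476) + 5983) + N(181, -99)) = √(((7957 - 13476) + 5983) - 99*(-148 + 181)) = √((-5519 + 5983) - 99*33) = √(464 - 3267) = √(-2803) = I*√2803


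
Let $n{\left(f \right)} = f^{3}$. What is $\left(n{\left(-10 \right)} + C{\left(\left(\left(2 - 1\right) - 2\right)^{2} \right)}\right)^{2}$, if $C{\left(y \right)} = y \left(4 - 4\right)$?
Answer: $1000000$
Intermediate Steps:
$C{\left(y \right)} = 0$ ($C{\left(y \right)} = y 0 = 0$)
$\left(n{\left(-10 \right)} + C{\left(\left(\left(2 - 1\right) - 2\right)^{2} \right)}\right)^{2} = \left(\left(-10\right)^{3} + 0\right)^{2} = \left(-1000 + 0\right)^{2} = \left(-1000\right)^{2} = 1000000$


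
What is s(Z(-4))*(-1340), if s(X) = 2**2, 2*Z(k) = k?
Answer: -5360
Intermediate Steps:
Z(k) = k/2
s(X) = 4
s(Z(-4))*(-1340) = 4*(-1340) = -5360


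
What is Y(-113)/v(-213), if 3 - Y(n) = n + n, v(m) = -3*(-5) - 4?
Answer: 229/11 ≈ 20.818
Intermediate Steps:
v(m) = 11 (v(m) = 15 - 4 = 11)
Y(n) = 3 - 2*n (Y(n) = 3 - (n + n) = 3 - 2*n)
Y(-113)/v(-213) = (3 - 2*(-113))/11 = (3 + 226)*(1/11) = 229*(1/11) = 229/11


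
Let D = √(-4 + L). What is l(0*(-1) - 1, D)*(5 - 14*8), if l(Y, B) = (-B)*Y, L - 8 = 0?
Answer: -214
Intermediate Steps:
L = 8 (L = 8 + 0 = 8)
D = 2 (D = √(-4 + 8) = √4 = 2)
l(Y, B) = -B*Y
l(0*(-1) - 1, D)*(5 - 14*8) = (-1*2*(0*(-1) - 1))*(5 - 14*8) = (-1*2*(0 - 1))*(5 - 112) = -1*2*(-1)*(-107) = 2*(-107) = -214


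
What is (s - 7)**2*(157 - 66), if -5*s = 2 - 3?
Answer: 105196/25 ≈ 4207.8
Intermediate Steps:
s = 1/5 (s = -(2 - 3)/5 = -1/5*(-1) = 1/5 ≈ 0.20000)
(s - 7)**2*(157 - 66) = (1/5 - 7)**2*(157 - 66) = (-34/5)**2*91 = (1156/25)*91 = 105196/25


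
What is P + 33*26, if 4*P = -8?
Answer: 856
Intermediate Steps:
P = -2 (P = (1/4)*(-8) = -2)
P + 33*26 = -2 + 33*26 = -2 + 858 = 856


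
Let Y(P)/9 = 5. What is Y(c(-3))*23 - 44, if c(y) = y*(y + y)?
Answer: 991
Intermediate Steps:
c(y) = 2*y² (c(y) = y*(2*y) = 2*y²)
Y(P) = 45 (Y(P) = 9*5 = 45)
Y(c(-3))*23 - 44 = 45*23 - 44 = 1035 - 44 = 991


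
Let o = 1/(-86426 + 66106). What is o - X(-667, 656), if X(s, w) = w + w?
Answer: -26659841/20320 ≈ -1312.0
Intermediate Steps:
o = -1/20320 (o = 1/(-20320) = -1/20320 ≈ -4.9213e-5)
X(s, w) = 2*w
o - X(-667, 656) = -1/20320 - 2*656 = -1/20320 - 1*1312 = -1/20320 - 1312 = -26659841/20320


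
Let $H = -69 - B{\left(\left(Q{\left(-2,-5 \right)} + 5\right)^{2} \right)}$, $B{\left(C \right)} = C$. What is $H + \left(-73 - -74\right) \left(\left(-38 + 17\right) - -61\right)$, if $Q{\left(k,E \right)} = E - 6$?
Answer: $-65$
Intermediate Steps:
$Q{\left(k,E \right)} = -6 + E$ ($Q{\left(k,E \right)} = E - 6 = -6 + E$)
$H = -105$ ($H = -69 - \left(\left(-6 - 5\right) + 5\right)^{2} = -69 - \left(-11 + 5\right)^{2} = -69 - \left(-6\right)^{2} = -69 - 36 = -105$)
$H + \left(-73 - -74\right) \left(\left(-38 + 17\right) - -61\right) = -105 + \left(-73 - -74\right) \left(\left(-38 + 17\right) - -61\right) = -105 + \left(-73 + 74\right) \left(-21 + 61\right) = -105 + 1 \cdot 40 = -105 + 40 = -65$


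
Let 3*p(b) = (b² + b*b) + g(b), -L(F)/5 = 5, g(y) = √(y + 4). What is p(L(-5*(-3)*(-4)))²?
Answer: (1250 + I*√21)²/9 ≈ 1.7361e+5 + 1272.9*I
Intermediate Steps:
g(y) = √(4 + y)
L(F) = -25 (L(F) = -5*5 = -25)
p(b) = √(4 + b)/3 + 2*b²/3 (p(b) = ((b² + b*b) + √(4 + b))/3 = ((b² + b²) + √(4 + b))/3 = (2*b² + √(4 + b))/3 = (√(4 + b) + 2*b²)/3 = √(4 + b)/3 + 2*b²/3)
p(L(-5*(-3)*(-4)))² = (√(4 - 25)/3 + (⅔)*(-25)²)² = (√(-21)/3 + (⅔)*625)² = ((I*√21)/3 + 1250/3)² = (I*√21/3 + 1250/3)² = (1250/3 + I*√21/3)²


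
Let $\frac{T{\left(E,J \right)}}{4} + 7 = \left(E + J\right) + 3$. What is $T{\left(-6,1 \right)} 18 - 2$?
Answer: $-650$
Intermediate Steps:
$T{\left(E,J \right)} = -16 + 4 E + 4 J$ ($T{\left(E,J \right)} = -28 + 4 \left(\left(E + J\right) + 3\right) = -28 + 4 \left(3 + E + J\right) = -28 + \left(12 + 4 E + 4 J\right) = -16 + 4 E + 4 J$)
$T{\left(-6,1 \right)} 18 - 2 = \left(-16 + 4 \left(-6\right) + 4 \cdot 1\right) 18 - 2 = \left(-16 - 24 + 4\right) 18 - 2 = \left(-36\right) 18 - 2 = -648 - 2 = -650$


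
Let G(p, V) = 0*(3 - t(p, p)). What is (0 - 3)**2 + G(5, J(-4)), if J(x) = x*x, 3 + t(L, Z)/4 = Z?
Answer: 9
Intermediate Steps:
t(L, Z) = -12 + 4*Z
J(x) = x**2
G(p, V) = 0 (G(p, V) = 0*(3 - (-12 + 4*p)) = 0*(3 + (12 - 4*p)) = 0*(15 - 4*p) = 0)
(0 - 3)**2 + G(5, J(-4)) = (0 - 3)**2 + 0 = (-3)**2 + 0 = 9 + 0 = 9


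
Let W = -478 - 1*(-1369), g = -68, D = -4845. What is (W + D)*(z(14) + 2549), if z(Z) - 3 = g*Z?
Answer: -6326400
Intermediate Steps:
z(Z) = 3 - 68*Z
W = 891 (W = -478 + 1369 = 891)
(W + D)*(z(14) + 2549) = (891 - 4845)*((3 - 68*14) + 2549) = -3954*((3 - 952) + 2549) = -3954*(-949 + 2549) = -3954*1600 = -6326400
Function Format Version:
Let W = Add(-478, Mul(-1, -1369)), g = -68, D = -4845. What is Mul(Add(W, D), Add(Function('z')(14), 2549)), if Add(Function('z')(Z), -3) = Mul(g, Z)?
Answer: -6326400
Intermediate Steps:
Function('z')(Z) = Add(3, Mul(-68, Z))
W = 891 (W = Add(-478, 1369) = 891)
Mul(Add(W, D), Add(Function('z')(14), 2549)) = Mul(Add(891, -4845), Add(Add(3, Mul(-68, 14)), 2549)) = Mul(-3954, Add(Add(3, -952), 2549)) = Mul(-3954, Add(-949, 2549)) = Mul(-3954, 1600) = -6326400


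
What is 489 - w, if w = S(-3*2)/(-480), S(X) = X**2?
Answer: 19563/40 ≈ 489.08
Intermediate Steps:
w = -3/40 (w = (-3*2)**2/(-480) = (-6)**2*(-1/480) = 36*(-1/480) = -3/40 ≈ -0.075000)
489 - w = 489 - 1*(-3/40) = 489 + 3/40 = 19563/40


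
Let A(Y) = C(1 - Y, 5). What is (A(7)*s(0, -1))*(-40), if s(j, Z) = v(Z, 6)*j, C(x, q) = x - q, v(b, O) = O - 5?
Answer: 0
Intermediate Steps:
v(b, O) = -5 + O
A(Y) = -4 - Y (A(Y) = (1 - Y) - 1*5 = (1 - Y) - 5 = -4 - Y)
s(j, Z) = j (s(j, Z) = (-5 + 6)*j = 1*j = j)
(A(7)*s(0, -1))*(-40) = ((-4 - 1*7)*0)*(-40) = ((-4 - 7)*0)*(-40) = -11*0*(-40) = 0*(-40) = 0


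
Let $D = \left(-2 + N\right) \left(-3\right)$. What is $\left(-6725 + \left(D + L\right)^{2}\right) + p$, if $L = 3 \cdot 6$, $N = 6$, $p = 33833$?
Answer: $27144$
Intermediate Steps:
$L = 18$
$D = -12$ ($D = \left(-2 + 6\right) \left(-3\right) = 4 \left(-3\right) = -12$)
$\left(-6725 + \left(D + L\right)^{2}\right) + p = \left(-6725 + \left(-12 + 18\right)^{2}\right) + 33833 = \left(-6725 + 6^{2}\right) + 33833 = \left(-6725 + 36\right) + 33833 = -6689 + 33833 = 27144$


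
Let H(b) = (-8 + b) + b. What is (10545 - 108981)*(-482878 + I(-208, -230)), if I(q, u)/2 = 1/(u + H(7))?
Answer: 1330912231233/28 ≈ 4.7533e+10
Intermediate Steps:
H(b) = -8 + 2*b
I(q, u) = 2/(6 + u) (I(q, u) = 2/(u + (-8 + 2*7)) = 2/(u + (-8 + 14)) = 2/(u + 6) = 2/(6 + u))
(10545 - 108981)*(-482878 + I(-208, -230)) = (10545 - 108981)*(-482878 + 2/(6 - 230)) = -98436*(-482878 + 2/(-224)) = -98436*(-482878 + 2*(-1/224)) = -98436*(-482878 - 1/112) = -98436*(-54082337/112) = 1330912231233/28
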